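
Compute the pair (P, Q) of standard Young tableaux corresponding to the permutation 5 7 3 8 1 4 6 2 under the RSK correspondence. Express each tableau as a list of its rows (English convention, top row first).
P = [[1, 2, 6], [3, 4, 8], [5, 7]], Q = [[1, 2, 4], [3, 6, 7], [5, 8]]

Insert each entry of the permutation into P by Schensted row insertion, recording in Q the position of each new cell.

Insert 5: appended to row 1. P = [[5]].
Insert 7: appended to row 1. P = [[5, 7]].
Insert 3: 3 bumps 5 from row 1; 5 starts row 2. P = [[3, 7], [5]].
Insert 8: appended to row 1. P = [[3, 7, 8], [5]].
Insert 1: 1 bumps 3 from row 1; 3 bumps 5 from row 2; 5 starts row 3. P = [[1, 7, 8], [3], [5]].
Insert 4: 4 bumps 7 from row 1; 7 appends to row 2. P = [[1, 4, 8], [3, 7], [5]].
Insert 6: 6 bumps 8 from row 1; 8 appends to row 2. P = [[1, 4, 6], [3, 7, 8], [5]].
Insert 2: 2 bumps 4 from row 1; 4 bumps 7 from row 2; 7 appends to row 3. P = [[1, 2, 6], [3, 4, 8], [5, 7]].

So P = [[1, 2, 6], [3, 4, 8], [5, 7]], Q = [[1, 2, 4], [3, 6, 7], [5, 8]].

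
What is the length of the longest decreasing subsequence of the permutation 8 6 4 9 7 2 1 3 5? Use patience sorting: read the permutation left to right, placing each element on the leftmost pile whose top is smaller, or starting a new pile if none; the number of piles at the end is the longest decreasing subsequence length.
5

8: new pile. tops = [8]
6: new pile. tops = [8, 6]
4: new pile. tops = [8, 6, 4]
9: onto pile 1 (replacing 8). tops = [9, 6, 4]
7: onto pile 2 (replacing 6). tops = [9, 7, 4]
2: new pile. tops = [9, 7, 4, 2]
1: new pile. tops = [9, 7, 4, 2, 1]
3: onto pile 4 (replacing 2). tops = [9, 7, 4, 3, 1]
5: onto pile 3 (replacing 4). tops = [9, 7, 5, 3, 1]

5 piles, so the longest decreasing subsequence has length 5.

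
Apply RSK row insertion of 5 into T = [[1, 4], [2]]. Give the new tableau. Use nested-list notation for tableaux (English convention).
[[1, 4, 5], [2]]

5 is larger than every entry of row 1, so it is appended to row 1. The new tableau is [[1, 4, 5], [2]].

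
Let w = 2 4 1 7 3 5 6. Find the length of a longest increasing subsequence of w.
4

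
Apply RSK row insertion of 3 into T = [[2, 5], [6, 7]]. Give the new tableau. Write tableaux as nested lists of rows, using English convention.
In row 1, 3 replaces 5 (the leftmost entry greater than 3); 5 is bumped to row 2. In row 2, 5 replaces 6 (the leftmost entry greater than 5); 6 is bumped to row 3. 6 starts a new row 3. The new tableau is [[2, 3], [5, 7], [6]].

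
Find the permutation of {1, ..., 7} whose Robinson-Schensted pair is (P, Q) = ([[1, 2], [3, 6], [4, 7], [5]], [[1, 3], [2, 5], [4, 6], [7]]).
Reverse the RSK construction: for i from n down to 1, find the cell of Q containing i, remove the entry at that cell from P, and reverse-bump it up through P; the value ejected from row 1 is w(i).

Step i=7: Q has 7 at row 4, column 1; remove 5 from row 4 of P and reverse-bump: 5 enters row 3 and ejects 4; 4 enters row 2 and ejects 3; 3 enters row 1 and ejects 2. So w(7) = 2. P is now [[1, 3], [4, 6], [5, 7]].
Step i=6: Q has 6 at row 3, column 2; remove 7 from row 3 of P and reverse-bump: 7 enters row 2 and ejects 6; 6 enters row 1 and ejects 3. So w(6) = 3. P is now [[1, 6], [4, 7], [5]].
Step i=5: Q has 5 at row 2, column 2; remove 7 from row 2 of P and reverse-bump: 7 enters row 1 and ejects 6. So w(5) = 6. P is now [[1, 7], [4], [5]].
Step i=4: Q has 4 at row 3, column 1; remove 5 from row 3 of P and reverse-bump: 5 enters row 2 and ejects 4; 4 enters row 1 and ejects 1. So w(4) = 1. P is now [[4, 7], [5]].
Step i=3: Q has 3 at row 1, column 2; remove that cell from P, ejecting 7. So w(3) = 7. P is now [[4], [5]].
Step i=2: Q has 2 at row 2, column 1; remove 5 from row 2 of P and reverse-bump: 5 enters row 1 and ejects 4. So w(2) = 4. P is now [[5]].
Step i=1: Q has 1 at row 1, column 1; remove that cell from P, ejecting 5. So w(1) = 5. P is now [].

So w = 5 4 7 1 6 3 2.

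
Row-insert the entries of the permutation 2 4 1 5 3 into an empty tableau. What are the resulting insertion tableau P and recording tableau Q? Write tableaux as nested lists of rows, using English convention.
P = [[1, 3, 5], [2, 4]], Q = [[1, 2, 4], [3, 5]]

Insert each entry of the permutation into P by Schensted row insertion, recording in Q the position of each new cell.

Insert 2: appended to row 1. P = [[2]], Q = [[1]].
Insert 4: appended to row 1. P = [[2, 4]], Q = [[1, 2]].
Insert 1: 1 bumps 2 from row 1; 2 starts row 2. P = [[1, 4], [2]], Q = [[1, 2], [3]].
Insert 5: appended to row 1. P = [[1, 4, 5], [2]], Q = [[1, 2, 4], [3]].
Insert 3: 3 bumps 4 from row 1; 4 appends to row 2. P = [[1, 3, 5], [2, 4]], Q = [[1, 2, 4], [3, 5]].

So P = [[1, 3, 5], [2, 4]], Q = [[1, 2, 4], [3, 5]].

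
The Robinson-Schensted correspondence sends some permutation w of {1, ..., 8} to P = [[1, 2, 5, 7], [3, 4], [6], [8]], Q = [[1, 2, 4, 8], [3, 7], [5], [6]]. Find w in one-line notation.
Reverse the RSK construction: for i from n down to 1, find the cell of Q containing i, remove the entry at that cell from P, and reverse-bump it up through P; the value ejected from row 1 is w(i).

Step i=8: Q has 8 at row 1, column 4; remove that cell from P, ejecting 7. So w(8) = 7. P is now [[1, 2, 5], [3, 4], [6], [8]].
Step i=7: Q has 7 at row 2, column 2; remove 4 from row 2 of P and reverse-bump: 4 enters row 1 and ejects 2. So w(7) = 2. P is now [[1, 4, 5], [3], [6], [8]].
Step i=6: Q has 6 at row 4, column 1; remove 8 from row 4 of P and reverse-bump: 8 enters row 3 and ejects 6; 6 enters row 2 and ejects 3; 3 enters row 1 and ejects 1. So w(6) = 1. P is now [[3, 4, 5], [6], [8]].
Step i=5: Q has 5 at row 3, column 1; remove 8 from row 3 of P and reverse-bump: 8 enters row 2 and ejects 6; 6 enters row 1 and ejects 5. So w(5) = 5. P is now [[3, 4, 6], [8]].
Step i=4: Q has 4 at row 1, column 3; remove that cell from P, ejecting 6. So w(4) = 6. P is now [[3, 4], [8]].
Step i=3: Q has 3 at row 2, column 1; remove 8 from row 2 of P and reverse-bump: 8 enters row 1 and ejects 4. So w(3) = 4. P is now [[3, 8]].
Step i=2: Q has 2 at row 1, column 2; remove that cell from P, ejecting 8. So w(2) = 8. P is now [[3]].
Step i=1: Q has 1 at row 1, column 1; remove that cell from P, ejecting 3. So w(1) = 3. P is now [].

So w = 3 8 4 6 5 1 2 7.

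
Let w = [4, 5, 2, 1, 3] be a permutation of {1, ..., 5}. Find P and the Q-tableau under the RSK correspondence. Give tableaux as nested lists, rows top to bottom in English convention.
P = [[1, 3], [2, 5], [4]], Q = [[1, 2], [3, 5], [4]]

Insert each entry of the permutation into P by Schensted row insertion, recording in Q the position of each new cell.

Insert 4: appended to row 1. P = [[4]].
Insert 5: appended to row 1. P = [[4, 5]].
Insert 2: 2 bumps 4 from row 1; 4 starts row 2. P = [[2, 5], [4]].
Insert 1: 1 bumps 2 from row 1; 2 bumps 4 from row 2; 4 starts row 3. P = [[1, 5], [2], [4]].
Insert 3: 3 bumps 5 from row 1; 5 appends to row 2. P = [[1, 3], [2, 5], [4]].

So P = [[1, 3], [2, 5], [4]], Q = [[1, 2], [3, 5], [4]].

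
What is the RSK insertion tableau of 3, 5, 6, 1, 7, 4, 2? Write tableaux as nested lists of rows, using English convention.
After inserting 3: P = [[3]].
After inserting 5: P = [[3, 5]].
After inserting 6: P = [[3, 5, 6]].
After inserting 1: P = [[1, 5, 6], [3]].
After inserting 7: P = [[1, 5, 6, 7], [3]].
After inserting 4: P = [[1, 4, 6, 7], [3, 5]].
After inserting 2: P = [[1, 2, 6, 7], [3, 4], [5]].

So P = [[1, 2, 6, 7], [3, 4], [5]].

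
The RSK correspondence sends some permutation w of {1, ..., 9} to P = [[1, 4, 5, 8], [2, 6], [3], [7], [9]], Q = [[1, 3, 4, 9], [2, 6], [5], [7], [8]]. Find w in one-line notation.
9 3 4 7 2 6 5 1 8

Reverse the RSK construction: for i from n down to 1, find the cell of Q containing i, remove the entry at that cell from P, and reverse-bump it up through P; the value ejected from row 1 is w(i).

Step i=9: Q has 9 at row 1, column 4; remove that cell from P, ejecting 8. So w(9) = 8. P is now [[1, 4, 5], [2, 6], [3], [7], [9]].
Step i=8: Q has 8 at row 5, column 1; remove 9 from row 5 of P and reverse-bump: 9 enters row 4 and ejects 7; 7 enters row 3 and ejects 3; 3 enters row 2 and ejects 2; 2 enters row 1 and ejects 1. So w(8) = 1. P is now [[2, 4, 5], [3, 6], [7], [9]].
Step i=7: Q has 7 at row 4, column 1; remove 9 from row 4 of P and reverse-bump: 9 enters row 3 and ejects 7; 7 enters row 2 and ejects 6; 6 enters row 1 and ejects 5. So w(7) = 5. P is now [[2, 4, 6], [3, 7], [9]].
Step i=6: Q has 6 at row 2, column 2; remove 7 from row 2 of P and reverse-bump: 7 enters row 1 and ejects 6. So w(6) = 6. P is now [[2, 4, 7], [3], [9]].
Step i=5: Q has 5 at row 3, column 1; remove 9 from row 3 of P and reverse-bump: 9 enters row 2 and ejects 3; 3 enters row 1 and ejects 2. So w(5) = 2. P is now [[3, 4, 7], [9]].
Step i=4: Q has 4 at row 1, column 3; remove that cell from P, ejecting 7. So w(4) = 7. P is now [[3, 4], [9]].
Step i=3: Q has 3 at row 1, column 2; remove that cell from P, ejecting 4. So w(3) = 4. P is now [[3], [9]].
Step i=2: Q has 2 at row 2, column 1; remove 9 from row 2 of P and reverse-bump: 9 enters row 1 and ejects 3. So w(2) = 3. P is now [[9]].
Step i=1: Q has 1 at row 1, column 1; remove that cell from P, ejecting 9. So w(1) = 9. P is now [].

So w = 9 3 4 7 2 6 5 1 8.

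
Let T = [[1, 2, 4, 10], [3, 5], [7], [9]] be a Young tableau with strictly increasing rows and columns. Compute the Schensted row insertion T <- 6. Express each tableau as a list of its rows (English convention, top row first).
[[1, 2, 4, 6], [3, 5, 10], [7], [9]]

In row 1, 6 replaces 10 (the leftmost entry greater than 6); 10 is bumped to row 2. 10 is appended to row 2. The new tableau is [[1, 2, 4, 6], [3, 5, 10], [7], [9]].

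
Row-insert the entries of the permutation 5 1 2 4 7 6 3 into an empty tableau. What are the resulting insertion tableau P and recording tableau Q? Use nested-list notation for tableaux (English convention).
Insert each entry of the permutation into P by Schensted row insertion, recording in Q the position of each new cell.

Insert 5: appended to row 1. P = [[5]], Q = [[1]].
Insert 1: 1 bumps 5 from row 1; 5 starts row 2. P = [[1], [5]], Q = [[1], [2]].
Insert 2: appended to row 1. P = [[1, 2], [5]], Q = [[1, 3], [2]].
Insert 4: appended to row 1. P = [[1, 2, 4], [5]], Q = [[1, 3, 4], [2]].
Insert 7: appended to row 1. P = [[1, 2, 4, 7], [5]], Q = [[1, 3, 4, 5], [2]].
Insert 6: 6 bumps 7 from row 1; 7 appends to row 2. P = [[1, 2, 4, 6], [5, 7]], Q = [[1, 3, 4, 5], [2, 6]].
Insert 3: 3 bumps 4 from row 1; 4 bumps 5 from row 2; 5 starts row 3. P = [[1, 2, 3, 6], [4, 7], [5]], Q = [[1, 3, 4, 5], [2, 6], [7]].

So P = [[1, 2, 3, 6], [4, 7], [5]], Q = [[1, 3, 4, 5], [2, 6], [7]].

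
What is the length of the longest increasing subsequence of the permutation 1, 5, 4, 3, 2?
2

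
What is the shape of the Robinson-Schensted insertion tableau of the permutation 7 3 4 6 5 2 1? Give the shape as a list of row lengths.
[3, 1, 1, 1, 1]

Row-insert each entry into an empty tableau.

After inserting 7: P = [[7]].
After inserting 3: P = [[3], [7]].
After inserting 4: P = [[3, 4], [7]].
After inserting 6: P = [[3, 4, 6], [7]].
After inserting 5: P = [[3, 4, 5], [6], [7]].
After inserting 2: P = [[2, 4, 5], [3], [6], [7]].
After inserting 1: P = [[1, 4, 5], [2], [3], [6], [7]].

The final insertion tableau P = [[1, 4, 5], [2], [3], [6], [7]] has shape [3, 1, 1, 1, 1].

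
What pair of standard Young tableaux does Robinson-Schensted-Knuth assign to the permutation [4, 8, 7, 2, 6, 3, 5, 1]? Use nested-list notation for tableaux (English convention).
Insert each entry of the permutation into P by Schensted row insertion, recording in Q the position of each new cell.

Insert 4: appended to row 1. P = [[4]].
Insert 8: appended to row 1. P = [[4, 8]].
Insert 7: 7 bumps 8 from row 1; 8 starts row 2. P = [[4, 7], [8]].
Insert 2: 2 bumps 4 from row 1; 4 bumps 8 from row 2; 8 starts row 3. P = [[2, 7], [4], [8]].
Insert 6: 6 bumps 7 from row 1; 7 appends to row 2. P = [[2, 6], [4, 7], [8]].
Insert 3: 3 bumps 6 from row 1; 6 bumps 7 from row 2; 7 bumps 8 from row 3; 8 starts row 4. P = [[2, 3], [4, 6], [7], [8]].
Insert 5: appended to row 1. P = [[2, 3, 5], [4, 6], [7], [8]].
Insert 1: 1 bumps 2 from row 1; 2 bumps 4 from row 2; 4 bumps 7 from row 3; 7 bumps 8 from row 4; 8 starts row 5. P = [[1, 3, 5], [2, 6], [4], [7], [8]].

So P = [[1, 3, 5], [2, 6], [4], [7], [8]], Q = [[1, 2, 7], [3, 5], [4], [6], [8]].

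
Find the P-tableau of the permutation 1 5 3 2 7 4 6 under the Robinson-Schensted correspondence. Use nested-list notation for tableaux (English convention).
After inserting 1: P = [[1]].
After inserting 5: P = [[1, 5]].
After inserting 3: P = [[1, 3], [5]].
After inserting 2: P = [[1, 2], [3], [5]].
After inserting 7: P = [[1, 2, 7], [3], [5]].
After inserting 4: P = [[1, 2, 4], [3, 7], [5]].
After inserting 6: P = [[1, 2, 4, 6], [3, 7], [5]].

So P = [[1, 2, 4, 6], [3, 7], [5]].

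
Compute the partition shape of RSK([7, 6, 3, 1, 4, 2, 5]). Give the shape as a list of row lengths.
[3, 2, 1, 1]

Row-insert each entry into an empty tableau.

After inserting 7: P = [[7]].
After inserting 6: P = [[6], [7]].
After inserting 3: P = [[3], [6], [7]].
After inserting 1: P = [[1], [3], [6], [7]].
After inserting 4: P = [[1, 4], [3], [6], [7]].
After inserting 2: P = [[1, 2], [3, 4], [6], [7]].
After inserting 5: P = [[1, 2, 5], [3, 4], [6], [7]].

The final insertion tableau P = [[1, 2, 5], [3, 4], [6], [7]] has shape [3, 2, 1, 1].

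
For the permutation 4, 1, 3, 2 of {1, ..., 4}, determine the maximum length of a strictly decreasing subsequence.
3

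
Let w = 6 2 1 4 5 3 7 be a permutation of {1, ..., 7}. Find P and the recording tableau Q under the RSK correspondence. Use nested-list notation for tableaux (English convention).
P = [[1, 3, 5, 7], [2, 4], [6]], Q = [[1, 4, 5, 7], [2, 6], [3]]

Insert each entry of the permutation into P by Schensted row insertion, recording in Q the position of each new cell.

Insert 6: appended to row 1. P = [[6]], Q = [[1]].
Insert 2: 2 bumps 6 from row 1; 6 starts row 2. P = [[2], [6]], Q = [[1], [2]].
Insert 1: 1 bumps 2 from row 1; 2 bumps 6 from row 2; 6 starts row 3. P = [[1], [2], [6]], Q = [[1], [2], [3]].
Insert 4: appended to row 1. P = [[1, 4], [2], [6]], Q = [[1, 4], [2], [3]].
Insert 5: appended to row 1. P = [[1, 4, 5], [2], [6]], Q = [[1, 4, 5], [2], [3]].
Insert 3: 3 bumps 4 from row 1; 4 appends to row 2. P = [[1, 3, 5], [2, 4], [6]], Q = [[1, 4, 5], [2, 6], [3]].
Insert 7: appended to row 1. P = [[1, 3, 5, 7], [2, 4], [6]], Q = [[1, 4, 5, 7], [2, 6], [3]].

So P = [[1, 3, 5, 7], [2, 4], [6]], Q = [[1, 4, 5, 7], [2, 6], [3]].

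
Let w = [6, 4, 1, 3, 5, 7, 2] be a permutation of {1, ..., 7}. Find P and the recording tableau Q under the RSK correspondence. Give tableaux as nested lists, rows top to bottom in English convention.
Insert each entry of the permutation into P by Schensted row insertion, recording in Q the position of each new cell.

After inserting 6: P = [[6]].
After inserting 4: P = [[4], [6]].
After inserting 1: P = [[1], [4], [6]].
After inserting 3: P = [[1, 3], [4], [6]].
After inserting 5: P = [[1, 3, 5], [4], [6]].
After inserting 7: P = [[1, 3, 5, 7], [4], [6]].
After inserting 2: P = [[1, 2, 5, 7], [3], [4], [6]].

So P = [[1, 2, 5, 7], [3], [4], [6]], Q = [[1, 4, 5, 6], [2], [3], [7]].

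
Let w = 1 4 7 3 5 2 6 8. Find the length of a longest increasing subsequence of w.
5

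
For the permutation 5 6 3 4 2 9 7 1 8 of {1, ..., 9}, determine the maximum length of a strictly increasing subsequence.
4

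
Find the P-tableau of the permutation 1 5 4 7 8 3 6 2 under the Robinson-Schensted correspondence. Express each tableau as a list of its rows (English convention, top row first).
Insert 1: appended to row 1. P = [[1]].
Insert 5: appended to row 1. P = [[1, 5]].
Insert 4: 4 bumps 5 from row 1; 5 starts row 2. P = [[1, 4], [5]].
Insert 7: appended to row 1. P = [[1, 4, 7], [5]].
Insert 8: appended to row 1. P = [[1, 4, 7, 8], [5]].
Insert 3: 3 bumps 4 from row 1; 4 bumps 5 from row 2; 5 starts row 3. P = [[1, 3, 7, 8], [4], [5]].
Insert 6: 6 bumps 7 from row 1; 7 appends to row 2. P = [[1, 3, 6, 8], [4, 7], [5]].
Insert 2: 2 bumps 3 from row 1; 3 bumps 4 from row 2; 4 bumps 5 from row 3; 5 starts row 4. P = [[1, 2, 6, 8], [3, 7], [4], [5]].

So P = [[1, 2, 6, 8], [3, 7], [4], [5]].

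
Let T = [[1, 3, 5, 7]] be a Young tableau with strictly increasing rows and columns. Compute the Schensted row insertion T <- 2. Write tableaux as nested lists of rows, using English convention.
[[1, 2, 5, 7], [3]]

In row 1, 2 replaces 3 (the leftmost entry greater than 2); 3 is bumped to row 2. 3 starts a new row 2. The new tableau is [[1, 2, 5, 7], [3]].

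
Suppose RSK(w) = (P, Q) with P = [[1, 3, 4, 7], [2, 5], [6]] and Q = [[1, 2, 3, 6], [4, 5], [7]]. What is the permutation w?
2 3 6 1 5 7 4

Reverse the RSK construction: for i from n down to 1, find the cell of Q containing i, remove the entry at that cell from P, and reverse-bump it up through P; the value ejected from row 1 is w(i).

Step i=7: Q has 7 at row 3, column 1; remove 6 from row 3 of P and reverse-bump: 6 enters row 2 and ejects 5; 5 enters row 1 and ejects 4. So w(7) = 4. P is now [[1, 3, 5, 7], [2, 6]].
Step i=6: Q has 6 at row 1, column 4; remove that cell from P, ejecting 7. So w(6) = 7. P is now [[1, 3, 5], [2, 6]].
Step i=5: Q has 5 at row 2, column 2; remove 6 from row 2 of P and reverse-bump: 6 enters row 1 and ejects 5. So w(5) = 5. P is now [[1, 3, 6], [2]].
Step i=4: Q has 4 at row 2, column 1; remove 2 from row 2 of P and reverse-bump: 2 enters row 1 and ejects 1. So w(4) = 1. P is now [[2, 3, 6]].
Step i=3: Q has 3 at row 1, column 3; remove that cell from P, ejecting 6. So w(3) = 6. P is now [[2, 3]].
Step i=2: Q has 2 at row 1, column 2; remove that cell from P, ejecting 3. So w(2) = 3. P is now [[2]].
Step i=1: Q has 1 at row 1, column 1; remove that cell from P, ejecting 2. So w(1) = 2. P is now [].

So w = 2 3 6 1 5 7 4.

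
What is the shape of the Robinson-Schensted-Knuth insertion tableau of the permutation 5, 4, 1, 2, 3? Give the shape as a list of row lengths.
[3, 1, 1]

Row-insert each entry into an empty tableau.

After inserting 5: P = [[5]].
After inserting 4: P = [[4], [5]].
After inserting 1: P = [[1], [4], [5]].
After inserting 2: P = [[1, 2], [4], [5]].
After inserting 3: P = [[1, 2, 3], [4], [5]].

The final insertion tableau P = [[1, 2, 3], [4], [5]] has shape [3, 1, 1].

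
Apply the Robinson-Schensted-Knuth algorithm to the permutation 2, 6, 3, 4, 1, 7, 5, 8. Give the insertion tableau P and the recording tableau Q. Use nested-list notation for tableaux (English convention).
Insert each entry of the permutation into P by Schensted row insertion, recording in Q the position of each new cell.

Insert 2: appended to row 1. P = [[2]].
Insert 6: appended to row 1. P = [[2, 6]].
Insert 3: 3 bumps 6 from row 1; 6 starts row 2. P = [[2, 3], [6]].
Insert 4: appended to row 1. P = [[2, 3, 4], [6]].
Insert 1: 1 bumps 2 from row 1; 2 bumps 6 from row 2; 6 starts row 3. P = [[1, 3, 4], [2], [6]].
Insert 7: appended to row 1. P = [[1, 3, 4, 7], [2], [6]].
Insert 5: 5 bumps 7 from row 1; 7 appends to row 2. P = [[1, 3, 4, 5], [2, 7], [6]].
Insert 8: appended to row 1. P = [[1, 3, 4, 5, 8], [2, 7], [6]].

So P = [[1, 3, 4, 5, 8], [2, 7], [6]], Q = [[1, 2, 4, 6, 8], [3, 7], [5]].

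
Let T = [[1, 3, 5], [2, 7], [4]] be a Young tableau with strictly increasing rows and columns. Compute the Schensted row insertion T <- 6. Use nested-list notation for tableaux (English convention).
[[1, 3, 5, 6], [2, 7], [4]]

6 is larger than every entry of row 1, so it is appended to row 1. The new tableau is [[1, 3, 5, 6], [2, 7], [4]].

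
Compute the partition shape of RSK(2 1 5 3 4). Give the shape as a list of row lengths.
[3, 2]

Row-insert each entry into an empty tableau.

After inserting 2: P = [[2]].
After inserting 1: P = [[1], [2]].
After inserting 5: P = [[1, 5], [2]].
After inserting 3: P = [[1, 3], [2, 5]].
After inserting 4: P = [[1, 3, 4], [2, 5]].

The final insertion tableau P = [[1, 3, 4], [2, 5]] has shape [3, 2].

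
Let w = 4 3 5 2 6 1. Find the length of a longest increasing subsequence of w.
3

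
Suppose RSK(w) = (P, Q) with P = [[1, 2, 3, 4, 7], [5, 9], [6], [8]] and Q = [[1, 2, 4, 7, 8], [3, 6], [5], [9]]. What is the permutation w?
1 8 6 9 2 3 5 7 4

Reverse RSK: for i = n, n-1, ..., 1, locate i in Q, remove the corresponding corner cell from P, and reverse-bump its entry up through P; the value ejected from row 1 is w(i).

So w = 1 8 6 9 2 3 5 7 4.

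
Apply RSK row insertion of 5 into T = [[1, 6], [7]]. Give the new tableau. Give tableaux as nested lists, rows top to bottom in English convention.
[[1, 5], [6], [7]]

In row 1, 5 replaces 6 (the leftmost entry greater than 5); 6 is bumped to row 2. In row 2, 6 replaces 7 (the leftmost entry greater than 6); 7 is bumped to row 3. 7 starts a new row 3. The new tableau is [[1, 5], [6], [7]].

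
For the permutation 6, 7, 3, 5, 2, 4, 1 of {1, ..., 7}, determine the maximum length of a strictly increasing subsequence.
2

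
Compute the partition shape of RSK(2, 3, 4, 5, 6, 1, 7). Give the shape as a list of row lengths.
Row-insert each entry into an empty tableau.

After inserting 2: P = [[2]].
After inserting 3: P = [[2, 3]].
After inserting 4: P = [[2, 3, 4]].
After inserting 5: P = [[2, 3, 4, 5]].
After inserting 6: P = [[2, 3, 4, 5, 6]].
After inserting 1: P = [[1, 3, 4, 5, 6], [2]].
After inserting 7: P = [[1, 3, 4, 5, 6, 7], [2]].

The final insertion tableau P = [[1, 3, 4, 5, 6, 7], [2]] has shape [6, 1].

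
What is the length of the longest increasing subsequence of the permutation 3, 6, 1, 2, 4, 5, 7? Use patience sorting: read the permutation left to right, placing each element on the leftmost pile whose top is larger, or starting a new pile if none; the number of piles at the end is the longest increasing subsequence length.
3: new pile. tops = [3]
6: new pile. tops = [3, 6]
1: onto pile 1 (replacing 3). tops = [1, 6]
2: onto pile 2 (replacing 6). tops = [1, 2]
4: new pile. tops = [1, 2, 4]
5: new pile. tops = [1, 2, 4, 5]
7: new pile. tops = [1, 2, 4, 5, 7]

5 piles, so the longest increasing subsequence has length 5.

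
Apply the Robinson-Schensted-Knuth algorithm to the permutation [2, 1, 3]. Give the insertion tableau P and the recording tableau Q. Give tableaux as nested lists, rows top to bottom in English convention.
P = [[1, 3], [2]], Q = [[1, 3], [2]]

Insert each entry of the permutation into P by Schensted row insertion, recording in Q the position of each new cell.

Insert 2: appended to row 1. P = [[2]].
Insert 1: 1 bumps 2 from row 1; 2 starts row 2. P = [[1], [2]].
Insert 3: appended to row 1. P = [[1, 3], [2]].

So P = [[1, 3], [2]], Q = [[1, 3], [2]].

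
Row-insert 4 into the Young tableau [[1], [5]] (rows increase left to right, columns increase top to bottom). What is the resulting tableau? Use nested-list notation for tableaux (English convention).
[[1, 4], [5]]

4 is larger than every entry of row 1, so it is appended to row 1. The new tableau is [[1, 4], [5]].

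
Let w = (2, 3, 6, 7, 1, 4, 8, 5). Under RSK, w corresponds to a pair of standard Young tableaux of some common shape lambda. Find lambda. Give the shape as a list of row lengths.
[5, 3]

Row-insert each entry into an empty tableau.

After inserting 2: P = [[2]].
After inserting 3: P = [[2, 3]].
After inserting 6: P = [[2, 3, 6]].
After inserting 7: P = [[2, 3, 6, 7]].
After inserting 1: P = [[1, 3, 6, 7], [2]].
After inserting 4: P = [[1, 3, 4, 7], [2, 6]].
After inserting 8: P = [[1, 3, 4, 7, 8], [2, 6]].
After inserting 5: P = [[1, 3, 4, 5, 8], [2, 6, 7]].

The final insertion tableau P = [[1, 3, 4, 5, 8], [2, 6, 7]] has shape [5, 3].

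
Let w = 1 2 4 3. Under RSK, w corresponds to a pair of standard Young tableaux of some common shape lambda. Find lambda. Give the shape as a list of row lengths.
[3, 1]

RSK row insertion gives P = [[1, 2, 3], [4]], which has shape [3, 1].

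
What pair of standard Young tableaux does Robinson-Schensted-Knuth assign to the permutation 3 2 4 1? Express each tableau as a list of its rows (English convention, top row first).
P = [[1, 4], [2], [3]], Q = [[1, 3], [2], [4]]

Insert each entry of the permutation into P by Schensted row insertion, recording in Q the position of each new cell.

After inserting 3: P = [[3]].
After inserting 2: P = [[2], [3]].
After inserting 4: P = [[2, 4], [3]].
After inserting 1: P = [[1, 4], [2], [3]].

So P = [[1, 4], [2], [3]], Q = [[1, 3], [2], [4]].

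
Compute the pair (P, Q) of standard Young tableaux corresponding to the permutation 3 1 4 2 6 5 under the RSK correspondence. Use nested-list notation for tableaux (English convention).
Insert each entry of the permutation into P by Schensted row insertion, recording in Q the position of each new cell.

Insert 3: appended to row 1. P = [[3]], Q = [[1]].
Insert 1: 1 bumps 3 from row 1; 3 starts row 2. P = [[1], [3]], Q = [[1], [2]].
Insert 4: appended to row 1. P = [[1, 4], [3]], Q = [[1, 3], [2]].
Insert 2: 2 bumps 4 from row 1; 4 appends to row 2. P = [[1, 2], [3, 4]], Q = [[1, 3], [2, 4]].
Insert 6: appended to row 1. P = [[1, 2, 6], [3, 4]], Q = [[1, 3, 5], [2, 4]].
Insert 5: 5 bumps 6 from row 1; 6 appends to row 2. P = [[1, 2, 5], [3, 4, 6]], Q = [[1, 3, 5], [2, 4, 6]].

So P = [[1, 2, 5], [3, 4, 6]], Q = [[1, 3, 5], [2, 4, 6]].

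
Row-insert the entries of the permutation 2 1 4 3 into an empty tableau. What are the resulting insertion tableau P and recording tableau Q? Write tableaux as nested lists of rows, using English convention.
Insert each entry of the permutation into P by Schensted row insertion, recording in Q the position of each new cell.

Insert 2: appended to row 1. P = [[2]], Q = [[1]].
Insert 1: 1 bumps 2 from row 1; 2 starts row 2. P = [[1], [2]], Q = [[1], [2]].
Insert 4: appended to row 1. P = [[1, 4], [2]], Q = [[1, 3], [2]].
Insert 3: 3 bumps 4 from row 1; 4 appends to row 2. P = [[1, 3], [2, 4]], Q = [[1, 3], [2, 4]].

So P = [[1, 3], [2, 4]], Q = [[1, 3], [2, 4]].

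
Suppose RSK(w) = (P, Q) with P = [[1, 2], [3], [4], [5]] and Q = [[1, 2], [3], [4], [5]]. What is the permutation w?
Reverse the RSK construction: for i from n down to 1, find the cell of Q containing i, remove the entry at that cell from P, and reverse-bump it up through P; the value ejected from row 1 is w(i).

Step i=5: Q has 5 at row 4, column 1; remove 5 from row 4 of P and reverse-bump: 5 enters row 3 and ejects 4; 4 enters row 2 and ejects 3; 3 enters row 1 and ejects 2. So w(5) = 2. P is now [[1, 3], [4], [5]].
Step i=4: Q has 4 at row 3, column 1; remove 5 from row 3 of P and reverse-bump: 5 enters row 2 and ejects 4; 4 enters row 1 and ejects 3. So w(4) = 3. P is now [[1, 4], [5]].
Step i=3: Q has 3 at row 2, column 1; remove 5 from row 2 of P and reverse-bump: 5 enters row 1 and ejects 4. So w(3) = 4. P is now [[1, 5]].
Step i=2: Q has 2 at row 1, column 2; remove that cell from P, ejecting 5. So w(2) = 5. P is now [[1]].
Step i=1: Q has 1 at row 1, column 1; remove that cell from P, ejecting 1. So w(1) = 1. P is now [].

So w = 1 5 4 3 2.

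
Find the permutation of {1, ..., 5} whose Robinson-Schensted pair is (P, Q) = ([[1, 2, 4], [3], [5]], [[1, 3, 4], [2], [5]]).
Reverse the RSK construction: for i from n down to 1, find the cell of Q containing i, remove the entry at that cell from P, and reverse-bump it up through P; the value ejected from row 1 is w(i).

Step i=5: Q has 5 at row 3, column 1; remove 5 from row 3 of P and reverse-bump: 5 enters row 2 and ejects 3; 3 enters row 1 and ejects 2. So w(5) = 2. P is now [[1, 3, 4], [5]].
Step i=4: Q has 4 at row 1, column 3; remove that cell from P, ejecting 4. So w(4) = 4. P is now [[1, 3], [5]].
Step i=3: Q has 3 at row 1, column 2; remove that cell from P, ejecting 3. So w(3) = 3. P is now [[1], [5]].
Step i=2: Q has 2 at row 2, column 1; remove 5 from row 2 of P and reverse-bump: 5 enters row 1 and ejects 1. So w(2) = 1. P is now [[5]].
Step i=1: Q has 1 at row 1, column 1; remove that cell from P, ejecting 5. So w(1) = 5. P is now [].

So w = 5 1 3 4 2.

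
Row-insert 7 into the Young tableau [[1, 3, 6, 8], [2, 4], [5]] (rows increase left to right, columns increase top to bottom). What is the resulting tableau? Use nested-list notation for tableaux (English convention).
In row 1, 7 replaces 8 (the leftmost entry greater than 7); 8 is bumped to row 2. 8 is appended to row 2. The new tableau is [[1, 3, 6, 7], [2, 4, 8], [5]].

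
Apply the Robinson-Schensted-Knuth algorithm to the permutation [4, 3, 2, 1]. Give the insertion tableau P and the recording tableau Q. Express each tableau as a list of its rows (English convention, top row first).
Insert each entry of the permutation into P by Schensted row insertion, recording in Q the position of each new cell.

After inserting 4: P = [[4]].
After inserting 3: P = [[3], [4]].
After inserting 2: P = [[2], [3], [4]].
After inserting 1: P = [[1], [2], [3], [4]].

So P = [[1], [2], [3], [4]], Q = [[1], [2], [3], [4]].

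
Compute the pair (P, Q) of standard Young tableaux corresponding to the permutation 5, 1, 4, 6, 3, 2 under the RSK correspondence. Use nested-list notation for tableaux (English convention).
P = [[1, 2, 6], [3], [4], [5]], Q = [[1, 3, 4], [2], [5], [6]]

Insert each entry of the permutation into P by Schensted row insertion, recording in Q the position of each new cell.

Insert 5: appended to row 1. P = [[5]], Q = [[1]].
Insert 1: 1 bumps 5 from row 1; 5 starts row 2. P = [[1], [5]], Q = [[1], [2]].
Insert 4: appended to row 1. P = [[1, 4], [5]], Q = [[1, 3], [2]].
Insert 6: appended to row 1. P = [[1, 4, 6], [5]], Q = [[1, 3, 4], [2]].
Insert 3: 3 bumps 4 from row 1; 4 bumps 5 from row 2; 5 starts row 3. P = [[1, 3, 6], [4], [5]], Q = [[1, 3, 4], [2], [5]].
Insert 2: 2 bumps 3 from row 1; 3 bumps 4 from row 2; 4 bumps 5 from row 3; 5 starts row 4. P = [[1, 2, 6], [3], [4], [5]], Q = [[1, 3, 4], [2], [5], [6]].

So P = [[1, 2, 6], [3], [4], [5]], Q = [[1, 3, 4], [2], [5], [6]].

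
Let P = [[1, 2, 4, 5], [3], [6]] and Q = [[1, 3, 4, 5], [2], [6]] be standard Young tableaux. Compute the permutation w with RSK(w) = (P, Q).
Reverse the RSK construction: for i from n down to 1, find the cell of Q containing i, remove the entry at that cell from P, and reverse-bump it up through P; the value ejected from row 1 is w(i).

Step i=6: Q has 6 at row 3, column 1; remove 6 from row 3 of P and reverse-bump: 6 enters row 2 and ejects 3; 3 enters row 1 and ejects 2. So w(6) = 2. P is now [[1, 3, 4, 5], [6]].
Step i=5: Q has 5 at row 1, column 4; remove that cell from P, ejecting 5. So w(5) = 5. P is now [[1, 3, 4], [6]].
Step i=4: Q has 4 at row 1, column 3; remove that cell from P, ejecting 4. So w(4) = 4. P is now [[1, 3], [6]].
Step i=3: Q has 3 at row 1, column 2; remove that cell from P, ejecting 3. So w(3) = 3. P is now [[1], [6]].
Step i=2: Q has 2 at row 2, column 1; remove 6 from row 2 of P and reverse-bump: 6 enters row 1 and ejects 1. So w(2) = 1. P is now [[6]].
Step i=1: Q has 1 at row 1, column 1; remove that cell from P, ejecting 6. So w(1) = 6. P is now [].

So w = 6 1 3 4 5 2.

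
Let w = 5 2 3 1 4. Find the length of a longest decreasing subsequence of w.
3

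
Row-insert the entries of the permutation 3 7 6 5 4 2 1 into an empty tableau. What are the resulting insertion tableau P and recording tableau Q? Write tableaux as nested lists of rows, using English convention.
Insert each entry of the permutation into P by Schensted row insertion, recording in Q the position of each new cell.

Insert 3: appended to row 1. P = [[3]].
Insert 7: appended to row 1. P = [[3, 7]].
Insert 6: 6 bumps 7 from row 1; 7 starts row 2. P = [[3, 6], [7]].
Insert 5: 5 bumps 6 from row 1; 6 bumps 7 from row 2; 7 starts row 3. P = [[3, 5], [6], [7]].
Insert 4: 4 bumps 5 from row 1; 5 bumps 6 from row 2; 6 bumps 7 from row 3; 7 starts row 4. P = [[3, 4], [5], [6], [7]].
Insert 2: 2 bumps 3 from row 1; 3 bumps 5 from row 2; 5 bumps 6 from row 3; 6 bumps 7 from row 4; 7 starts row 5. P = [[2, 4], [3], [5], [6], [7]].
Insert 1: 1 bumps 2 from row 1; 2 bumps 3 from row 2; 3 bumps 5 from row 3; 5 bumps 6 from row 4; 6 bumps 7 from row 5; 7 starts row 6. P = [[1, 4], [2], [3], [5], [6], [7]].

So P = [[1, 4], [2], [3], [5], [6], [7]], Q = [[1, 2], [3], [4], [5], [6], [7]].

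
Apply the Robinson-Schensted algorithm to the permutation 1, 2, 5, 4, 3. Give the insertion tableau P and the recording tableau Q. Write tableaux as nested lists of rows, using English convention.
P = [[1, 2, 3], [4], [5]], Q = [[1, 2, 3], [4], [5]]

Insert each entry of the permutation into P by Schensted row insertion, recording in Q the position of each new cell.

Insert 1: appended to row 1. P = [[1]].
Insert 2: appended to row 1. P = [[1, 2]].
Insert 5: appended to row 1. P = [[1, 2, 5]].
Insert 4: 4 bumps 5 from row 1; 5 starts row 2. P = [[1, 2, 4], [5]].
Insert 3: 3 bumps 4 from row 1; 4 bumps 5 from row 2; 5 starts row 3. P = [[1, 2, 3], [4], [5]].

So P = [[1, 2, 3], [4], [5]], Q = [[1, 2, 3], [4], [5]].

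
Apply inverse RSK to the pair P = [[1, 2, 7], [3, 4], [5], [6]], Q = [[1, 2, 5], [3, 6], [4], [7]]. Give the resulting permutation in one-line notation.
Reverse the RSK construction: for i from n down to 1, find the cell of Q containing i, remove the entry at that cell from P, and reverse-bump it up through P; the value ejected from row 1 is w(i).

Step i=7: Q has 7 at row 4, column 1; remove 6 from row 4 of P and reverse-bump: 6 enters row 3 and ejects 5; 5 enters row 2 and ejects 4; 4 enters row 1 and ejects 2. So w(7) = 2. P is now [[1, 4, 7], [3, 5], [6]].
Step i=6: Q has 6 at row 2, column 2; remove 5 from row 2 of P and reverse-bump: 5 enters row 1 and ejects 4. So w(6) = 4. P is now [[1, 5, 7], [3], [6]].
Step i=5: Q has 5 at row 1, column 3; remove that cell from P, ejecting 7. So w(5) = 7. P is now [[1, 5], [3], [6]].
Step i=4: Q has 4 at row 3, column 1; remove 6 from row 3 of P and reverse-bump: 6 enters row 2 and ejects 3; 3 enters row 1 and ejects 1. So w(4) = 1. P is now [[3, 5], [6]].
Step i=3: Q has 3 at row 2, column 1; remove 6 from row 2 of P and reverse-bump: 6 enters row 1 and ejects 5. So w(3) = 5. P is now [[3, 6]].
Step i=2: Q has 2 at row 1, column 2; remove that cell from P, ejecting 6. So w(2) = 6. P is now [[3]].
Step i=1: Q has 1 at row 1, column 1; remove that cell from P, ejecting 3. So w(1) = 3. P is now [].

So w = 3 6 5 1 7 4 2.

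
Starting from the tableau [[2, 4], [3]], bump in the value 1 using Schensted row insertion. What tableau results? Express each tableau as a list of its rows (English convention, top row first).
In row 1, 1 replaces 2 (the leftmost entry greater than 1); 2 is bumped to row 2. In row 2, 2 replaces 3 (the leftmost entry greater than 2); 3 is bumped to row 3. 3 starts a new row 3. The new tableau is [[1, 4], [2], [3]].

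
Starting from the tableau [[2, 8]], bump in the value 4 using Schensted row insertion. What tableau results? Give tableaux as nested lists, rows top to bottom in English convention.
In row 1, 4 replaces 8 (the leftmost entry greater than 4); 8 is bumped to row 2. 8 starts a new row 2. The new tableau is [[2, 4], [8]].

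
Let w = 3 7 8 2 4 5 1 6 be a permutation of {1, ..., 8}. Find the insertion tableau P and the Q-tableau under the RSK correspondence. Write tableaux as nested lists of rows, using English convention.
Insert each entry of the permutation into P by Schensted row insertion, recording in Q the position of each new cell.

Insert 3: appended to row 1. P = [[3]].
Insert 7: appended to row 1. P = [[3, 7]].
Insert 8: appended to row 1. P = [[3, 7, 8]].
Insert 2: 2 bumps 3 from row 1; 3 starts row 2. P = [[2, 7, 8], [3]].
Insert 4: 4 bumps 7 from row 1; 7 appends to row 2. P = [[2, 4, 8], [3, 7]].
Insert 5: 5 bumps 8 from row 1; 8 appends to row 2. P = [[2, 4, 5], [3, 7, 8]].
Insert 1: 1 bumps 2 from row 1; 2 bumps 3 from row 2; 3 starts row 3. P = [[1, 4, 5], [2, 7, 8], [3]].
Insert 6: appended to row 1. P = [[1, 4, 5, 6], [2, 7, 8], [3]].

So P = [[1, 4, 5, 6], [2, 7, 8], [3]], Q = [[1, 2, 3, 8], [4, 5, 6], [7]].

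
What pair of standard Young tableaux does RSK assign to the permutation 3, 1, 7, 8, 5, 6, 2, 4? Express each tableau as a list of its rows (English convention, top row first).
Insert each entry of the permutation into P by Schensted row insertion, recording in Q the position of each new cell.

Insert 3: appended to row 1. P = [[3]].
Insert 1: 1 bumps 3 from row 1; 3 starts row 2. P = [[1], [3]].
Insert 7: appended to row 1. P = [[1, 7], [3]].
Insert 8: appended to row 1. P = [[1, 7, 8], [3]].
Insert 5: 5 bumps 7 from row 1; 7 appends to row 2. P = [[1, 5, 8], [3, 7]].
Insert 6: 6 bumps 8 from row 1; 8 appends to row 2. P = [[1, 5, 6], [3, 7, 8]].
Insert 2: 2 bumps 5 from row 1; 5 bumps 7 from row 2; 7 starts row 3. P = [[1, 2, 6], [3, 5, 8], [7]].
Insert 4: 4 bumps 6 from row 1; 6 bumps 8 from row 2; 8 appends to row 3. P = [[1, 2, 4], [3, 5, 6], [7, 8]].

So P = [[1, 2, 4], [3, 5, 6], [7, 8]], Q = [[1, 3, 4], [2, 5, 6], [7, 8]].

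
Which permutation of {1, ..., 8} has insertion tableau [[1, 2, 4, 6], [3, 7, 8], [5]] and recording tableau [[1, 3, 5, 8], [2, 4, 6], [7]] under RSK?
5 1 7 3 8 4 2 6

Reverse the RSK construction: for i from n down to 1, find the cell of Q containing i, remove the entry at that cell from P, and reverse-bump it up through P; the value ejected from row 1 is w(i).

Step i=8: Q has 8 at row 1, column 4; remove that cell from P, ejecting 6. So w(8) = 6. P is now [[1, 2, 4], [3, 7, 8], [5]].
Step i=7: Q has 7 at row 3, column 1; remove 5 from row 3 of P and reverse-bump: 5 enters row 2 and ejects 3; 3 enters row 1 and ejects 2. So w(7) = 2. P is now [[1, 3, 4], [5, 7, 8]].
Step i=6: Q has 6 at row 2, column 3; remove 8 from row 2 of P and reverse-bump: 8 enters row 1 and ejects 4. So w(6) = 4. P is now [[1, 3, 8], [5, 7]].
Step i=5: Q has 5 at row 1, column 3; remove that cell from P, ejecting 8. So w(5) = 8. P is now [[1, 3], [5, 7]].
Step i=4: Q has 4 at row 2, column 2; remove 7 from row 2 of P and reverse-bump: 7 enters row 1 and ejects 3. So w(4) = 3. P is now [[1, 7], [5]].
Step i=3: Q has 3 at row 1, column 2; remove that cell from P, ejecting 7. So w(3) = 7. P is now [[1], [5]].
Step i=2: Q has 2 at row 2, column 1; remove 5 from row 2 of P and reverse-bump: 5 enters row 1 and ejects 1. So w(2) = 1. P is now [[5]].
Step i=1: Q has 1 at row 1, column 1; remove that cell from P, ejecting 5. So w(1) = 5. P is now [].

So w = 5 1 7 3 8 4 2 6.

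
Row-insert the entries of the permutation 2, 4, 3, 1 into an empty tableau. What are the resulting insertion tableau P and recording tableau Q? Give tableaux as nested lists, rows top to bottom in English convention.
P = [[1, 3], [2], [4]], Q = [[1, 2], [3], [4]]

Insert each entry of the permutation into P by Schensted row insertion, recording in Q the position of each new cell.

Insert 2: appended to row 1. P = [[2]], Q = [[1]].
Insert 4: appended to row 1. P = [[2, 4]], Q = [[1, 2]].
Insert 3: 3 bumps 4 from row 1; 4 starts row 2. P = [[2, 3], [4]], Q = [[1, 2], [3]].
Insert 1: 1 bumps 2 from row 1; 2 bumps 4 from row 2; 4 starts row 3. P = [[1, 3], [2], [4]], Q = [[1, 2], [3], [4]].

So P = [[1, 3], [2], [4]], Q = [[1, 2], [3], [4]].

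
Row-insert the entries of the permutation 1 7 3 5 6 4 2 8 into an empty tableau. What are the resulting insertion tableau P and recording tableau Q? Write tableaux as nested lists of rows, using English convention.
Insert each entry of the permutation into P by Schensted row insertion, recording in Q the position of each new cell.

Insert 1: appended to row 1. P = [[1]], Q = [[1]].
Insert 7: appended to row 1. P = [[1, 7]], Q = [[1, 2]].
Insert 3: 3 bumps 7 from row 1; 7 starts row 2. P = [[1, 3], [7]], Q = [[1, 2], [3]].
Insert 5: appended to row 1. P = [[1, 3, 5], [7]], Q = [[1, 2, 4], [3]].
Insert 6: appended to row 1. P = [[1, 3, 5, 6], [7]], Q = [[1, 2, 4, 5], [3]].
Insert 4: 4 bumps 5 from row 1; 5 bumps 7 from row 2; 7 starts row 3. P = [[1, 3, 4, 6], [5], [7]], Q = [[1, 2, 4, 5], [3], [6]].
Insert 2: 2 bumps 3 from row 1; 3 bumps 5 from row 2; 5 bumps 7 from row 3; 7 starts row 4. P = [[1, 2, 4, 6], [3], [5], [7]], Q = [[1, 2, 4, 5], [3], [6], [7]].
Insert 8: appended to row 1. P = [[1, 2, 4, 6, 8], [3], [5], [7]], Q = [[1, 2, 4, 5, 8], [3], [6], [7]].

So P = [[1, 2, 4, 6, 8], [3], [5], [7]], Q = [[1, 2, 4, 5, 8], [3], [6], [7]].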